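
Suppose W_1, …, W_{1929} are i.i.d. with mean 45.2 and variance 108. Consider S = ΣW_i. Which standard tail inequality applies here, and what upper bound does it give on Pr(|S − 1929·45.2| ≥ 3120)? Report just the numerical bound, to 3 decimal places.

0.021

With mean and variance of each term known, Chebyshev's inequality bounds the deviation of the sum (or sample mean).
Var(S) = n·Var(W_i) = 1929·108 = 208332.
Chebyshev: Pr(|S − 1929·45.2| ≥ 3120) ≤ Var(S)/3120² = 208332/9734400 = 0.0214.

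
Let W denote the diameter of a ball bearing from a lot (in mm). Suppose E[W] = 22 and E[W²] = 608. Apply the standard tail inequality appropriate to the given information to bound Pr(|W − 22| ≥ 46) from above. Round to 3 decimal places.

The first two moments determine the variance, so Chebyshev's inequality is the sharpest standard bound available.
Var(W) = E[W²] − (E[W])² = 608 − 484 = 124.
Chebyshev's inequality: Pr(|W − μ| ≥ t) ≤ Var(W)/t² = 124/2116 = 0.0586.

0.059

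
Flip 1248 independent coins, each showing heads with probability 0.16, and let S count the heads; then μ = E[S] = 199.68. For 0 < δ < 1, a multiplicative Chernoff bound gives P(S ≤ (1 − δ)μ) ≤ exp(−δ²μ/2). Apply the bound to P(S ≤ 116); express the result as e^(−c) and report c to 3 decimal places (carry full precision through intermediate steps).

17.534

Write 116 = (1 − δ)μ, so δ = 1 − 116/199.68 = 0.4190705…
Then the exponent is δ²μ/2 = (μ − 116)²/(2μ) = 17.533910.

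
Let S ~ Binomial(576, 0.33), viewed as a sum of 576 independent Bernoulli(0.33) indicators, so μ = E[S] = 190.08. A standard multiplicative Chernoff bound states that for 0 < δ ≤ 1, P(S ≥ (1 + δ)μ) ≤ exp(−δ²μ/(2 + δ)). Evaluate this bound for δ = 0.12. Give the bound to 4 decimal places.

Exponent = δ²μ/(2 + δ) = 0.12²·190.08/2.12 = 1.2911.
Bound = exp(−1.2911) = 0.27497.

0.2750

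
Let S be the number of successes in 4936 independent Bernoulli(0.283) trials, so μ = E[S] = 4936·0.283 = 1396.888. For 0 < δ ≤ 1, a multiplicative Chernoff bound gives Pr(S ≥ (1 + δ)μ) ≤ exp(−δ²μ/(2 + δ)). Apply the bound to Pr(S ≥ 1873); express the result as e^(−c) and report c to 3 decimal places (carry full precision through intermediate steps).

69.324

Write 1873 = (1 + δ)μ, so δ = 1873/1396.888 − 1 = 0.3408376…
Then the exponent is δ²μ/(2 + δ) = (1873 − μ)² / (μ·(2 + δ)) = 69.324282.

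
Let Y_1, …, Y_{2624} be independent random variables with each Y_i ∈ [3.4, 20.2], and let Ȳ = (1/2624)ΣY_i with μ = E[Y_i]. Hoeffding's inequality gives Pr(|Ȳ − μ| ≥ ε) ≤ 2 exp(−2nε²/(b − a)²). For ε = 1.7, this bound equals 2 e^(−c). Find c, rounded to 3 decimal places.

53.737

c = 2nε²/(b − a)² = 2·2624·1.7² / 16.8² = 53.7370.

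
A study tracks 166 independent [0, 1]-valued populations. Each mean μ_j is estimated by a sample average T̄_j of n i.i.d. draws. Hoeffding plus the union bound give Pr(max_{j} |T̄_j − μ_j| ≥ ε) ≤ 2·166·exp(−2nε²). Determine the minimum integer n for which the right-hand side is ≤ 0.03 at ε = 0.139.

Need 2·166·exp(−2nε²) ≤ 0.03, i.e. exp(−2nε²) ≤ 0.03/332.
So 2nε² ≥ ln(332/0.03) = 9.311693.
Hence n ≥ 9.311693/(2·0.139²) = 240.973.
The smallest integer n is 241.

241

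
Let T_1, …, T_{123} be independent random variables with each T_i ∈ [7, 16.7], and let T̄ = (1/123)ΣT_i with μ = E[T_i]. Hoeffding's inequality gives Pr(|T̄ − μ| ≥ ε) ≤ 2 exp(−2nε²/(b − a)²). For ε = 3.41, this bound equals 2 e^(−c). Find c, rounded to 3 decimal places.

c = 2nε²/(b − a)² = 2·123·3.41² / 9.7² = 30.4019.

30.402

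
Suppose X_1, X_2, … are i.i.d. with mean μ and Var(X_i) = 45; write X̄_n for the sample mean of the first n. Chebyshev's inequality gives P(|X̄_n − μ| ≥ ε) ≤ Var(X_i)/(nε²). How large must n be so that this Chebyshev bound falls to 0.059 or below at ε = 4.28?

42

Require 45/(n·4.28²) ≤ 0.059, i.e. n ≥ 45/(0.059·4.28²) = 41.636.
The smallest integer n is 42.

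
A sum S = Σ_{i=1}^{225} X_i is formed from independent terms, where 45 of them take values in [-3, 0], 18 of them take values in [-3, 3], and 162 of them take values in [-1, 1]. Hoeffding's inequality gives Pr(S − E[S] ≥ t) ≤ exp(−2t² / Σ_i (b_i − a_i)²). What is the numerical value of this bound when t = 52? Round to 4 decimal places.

0.0416

Σ(b_i − a_i)² = 45·3² + 18·6² + 162·2² = 1701.
Exponent = 2·52² / 1701 = 3.17931.
Bound = exp(−3.17931) = 0.04161.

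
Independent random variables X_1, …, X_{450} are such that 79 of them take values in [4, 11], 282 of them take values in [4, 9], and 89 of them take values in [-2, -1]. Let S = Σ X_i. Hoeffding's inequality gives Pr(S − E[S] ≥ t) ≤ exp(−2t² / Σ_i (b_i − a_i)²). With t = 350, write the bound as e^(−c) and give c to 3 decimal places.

Σ(b_i − a_i)² = 79·7² + 282·5² + 89·1² = 11010.
c = 2t² / 11010 = 2·350² / 11010 = 22.2525.

22.252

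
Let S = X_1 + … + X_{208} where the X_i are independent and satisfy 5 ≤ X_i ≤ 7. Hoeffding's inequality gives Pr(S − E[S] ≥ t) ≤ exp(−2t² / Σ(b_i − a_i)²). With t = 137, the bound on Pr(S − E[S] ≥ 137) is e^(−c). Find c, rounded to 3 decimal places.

Σ(b_i − a_i)² = 208·(2)² = 832.
c = 2t²/832 = 2·137²/832 = 45.1178.

45.118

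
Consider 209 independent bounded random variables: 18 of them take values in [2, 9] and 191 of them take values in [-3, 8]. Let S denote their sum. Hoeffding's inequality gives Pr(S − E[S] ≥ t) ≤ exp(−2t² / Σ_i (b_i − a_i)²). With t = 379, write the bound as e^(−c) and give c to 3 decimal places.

Σ(b_i − a_i)² = 18·7² + 191·11² = 23993.
c = 2t² / 23993 = 2·379² / 23993 = 11.9736.

11.974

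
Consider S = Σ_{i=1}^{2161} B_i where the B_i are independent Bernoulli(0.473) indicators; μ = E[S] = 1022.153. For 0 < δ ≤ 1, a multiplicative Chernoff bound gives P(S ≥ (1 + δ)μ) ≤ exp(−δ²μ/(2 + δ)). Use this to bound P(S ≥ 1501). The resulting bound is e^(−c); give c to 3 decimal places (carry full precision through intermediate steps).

Write 1501 = (1 + δ)μ, so δ = 1501/1022.153 − 1 = 0.468469…
Then the exponent is δ²μ/(2 + δ) = (1501 − μ)² / (μ·(2 + δ)) = 90.876157.

90.876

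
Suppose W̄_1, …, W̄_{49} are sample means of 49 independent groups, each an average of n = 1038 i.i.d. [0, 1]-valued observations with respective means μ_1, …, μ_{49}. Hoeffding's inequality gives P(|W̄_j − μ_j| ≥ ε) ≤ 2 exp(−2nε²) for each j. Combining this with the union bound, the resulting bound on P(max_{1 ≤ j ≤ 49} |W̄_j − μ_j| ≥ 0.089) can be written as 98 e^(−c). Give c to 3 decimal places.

Union bound over the 49 events: P(max_{1 ≤ j ≤ 49} |W̄_j − μ_j| ≥ 0.089) ≤ 49·2·exp(−2nε²) = 98 exp(−2·1038·0.089²).
So c = 2·1038·0.089² = 16.4440.

16.444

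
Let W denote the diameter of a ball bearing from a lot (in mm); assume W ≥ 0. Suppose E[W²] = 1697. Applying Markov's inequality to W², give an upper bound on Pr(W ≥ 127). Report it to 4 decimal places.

Since W ≥ 0, the event {W ≥ 127} is the same as {W² ≥ 16129}.
Markov's inequality applied to W² gives Pr(W² ≥ 16129) ≤ E[W²]/16129 = 1697/16129 = 0.1052.

0.1052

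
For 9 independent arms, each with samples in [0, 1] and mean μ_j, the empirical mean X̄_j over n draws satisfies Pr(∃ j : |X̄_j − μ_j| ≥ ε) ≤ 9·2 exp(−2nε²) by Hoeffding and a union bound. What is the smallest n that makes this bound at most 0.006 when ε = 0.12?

Need 2·9·exp(−2nε²) ≤ 0.006, i.e. exp(−2nε²) ≤ 0.006/18.
So 2nε² ≥ ln(18/0.006) = 8.006368.
Hence n ≥ 8.006368/(2·0.12²) = 277.999.
The smallest integer n is 278.

278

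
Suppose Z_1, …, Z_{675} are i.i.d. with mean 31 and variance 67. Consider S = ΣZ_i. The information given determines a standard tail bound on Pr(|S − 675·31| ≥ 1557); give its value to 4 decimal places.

0.0187

With mean and variance of each term known, Chebyshev's inequality bounds the deviation of the sum (or sample mean).
Var(S) = n·Var(Z_i) = 675·67 = 45225.
Chebyshev: Pr(|S − 675·31| ≥ 1557) ≤ Var(S)/1557² = 45225/2424249 = 0.0187.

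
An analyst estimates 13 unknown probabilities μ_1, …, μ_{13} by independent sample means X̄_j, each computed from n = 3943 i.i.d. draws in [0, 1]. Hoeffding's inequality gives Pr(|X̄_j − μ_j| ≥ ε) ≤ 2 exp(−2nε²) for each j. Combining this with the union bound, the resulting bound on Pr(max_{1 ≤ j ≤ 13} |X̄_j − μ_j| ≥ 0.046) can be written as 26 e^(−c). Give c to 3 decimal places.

Union bound over the 13 events: Pr(max_{1 ≤ j ≤ 13} |X̄_j − μ_j| ≥ 0.046) ≤ 13·2·exp(−2nε²) = 26 exp(−2·3943·0.046²).
So c = 2·3943·0.046² = 16.6868.

16.687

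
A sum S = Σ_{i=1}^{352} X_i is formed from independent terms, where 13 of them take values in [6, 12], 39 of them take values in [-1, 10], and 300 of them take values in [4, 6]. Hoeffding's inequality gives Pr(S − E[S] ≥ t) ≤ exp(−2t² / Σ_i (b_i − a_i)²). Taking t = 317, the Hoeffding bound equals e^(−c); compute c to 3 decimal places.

31.467

Σ(b_i − a_i)² = 13·6² + 39·11² + 300·2² = 6387.
c = 2t² / 6387 = 2·317² / 6387 = 31.4667.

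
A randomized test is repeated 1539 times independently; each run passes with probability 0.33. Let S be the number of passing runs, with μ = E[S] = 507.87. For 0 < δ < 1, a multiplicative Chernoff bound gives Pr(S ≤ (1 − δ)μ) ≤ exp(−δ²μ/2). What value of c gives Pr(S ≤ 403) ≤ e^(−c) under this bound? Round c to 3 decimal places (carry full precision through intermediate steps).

Write 403 = (1 − δ)μ, so δ = 1 − 403/507.87 = 0.2064898…
Then the exponent is δ²μ/2 = (μ − 403)²/(2μ) = 10.827295.

10.827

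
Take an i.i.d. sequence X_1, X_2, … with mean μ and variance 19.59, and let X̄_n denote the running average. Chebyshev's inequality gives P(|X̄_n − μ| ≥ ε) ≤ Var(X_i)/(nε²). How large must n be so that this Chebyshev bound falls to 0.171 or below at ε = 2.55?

18

Require 19.59/(n·2.55²) ≤ 0.171, i.e. n ≥ 19.59/(0.171·2.55²) = 17.618.
The smallest integer n is 18.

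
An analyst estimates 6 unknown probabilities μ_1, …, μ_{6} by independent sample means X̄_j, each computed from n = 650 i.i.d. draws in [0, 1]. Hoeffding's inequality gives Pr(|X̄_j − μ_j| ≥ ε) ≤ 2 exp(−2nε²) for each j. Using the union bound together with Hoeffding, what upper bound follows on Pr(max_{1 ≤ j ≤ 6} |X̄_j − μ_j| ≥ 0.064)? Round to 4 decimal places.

Per-experiment Hoeffding bound: 2·exp(−2·650·0.064²) = 2·exp(−5.32480) = 0.0097386.
Union bound over 6 events: 6·0.0097386 = 0.05843.

0.0584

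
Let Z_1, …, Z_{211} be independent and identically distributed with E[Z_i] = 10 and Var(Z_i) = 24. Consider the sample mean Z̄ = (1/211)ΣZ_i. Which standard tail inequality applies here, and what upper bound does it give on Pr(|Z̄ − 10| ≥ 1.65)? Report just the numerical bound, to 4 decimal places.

With mean and variance of each term known, Chebyshev's inequality bounds the deviation of the sum (or sample mean).
Var(Z̄) = Var(Z_i)/n = 24/211 = 0.11374.
Chebyshev: Pr(|Z̄ − 10| ≥ 1.65) ≤ Var(Z̄)/(1.65)² = 24/(211·1.65²) = 0.0418.

0.0418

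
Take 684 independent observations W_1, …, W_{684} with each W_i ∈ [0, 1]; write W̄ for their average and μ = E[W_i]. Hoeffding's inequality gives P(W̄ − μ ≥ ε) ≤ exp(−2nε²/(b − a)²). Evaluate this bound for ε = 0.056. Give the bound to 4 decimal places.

Exponent: 2nε²/(b − a)² = 2·684·0.056² / 1² = 4.29005.
Bound = exp(−4.29005) = 0.01370.

0.0137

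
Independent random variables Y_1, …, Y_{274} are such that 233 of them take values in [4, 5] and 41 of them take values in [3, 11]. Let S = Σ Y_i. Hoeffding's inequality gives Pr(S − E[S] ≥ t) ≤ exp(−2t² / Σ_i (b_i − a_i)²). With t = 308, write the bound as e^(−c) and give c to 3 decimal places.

66.408

Σ(b_i − a_i)² = 233·1² + 41·8² = 2857.
c = 2t² / 2857 = 2·308² / 2857 = 66.4081.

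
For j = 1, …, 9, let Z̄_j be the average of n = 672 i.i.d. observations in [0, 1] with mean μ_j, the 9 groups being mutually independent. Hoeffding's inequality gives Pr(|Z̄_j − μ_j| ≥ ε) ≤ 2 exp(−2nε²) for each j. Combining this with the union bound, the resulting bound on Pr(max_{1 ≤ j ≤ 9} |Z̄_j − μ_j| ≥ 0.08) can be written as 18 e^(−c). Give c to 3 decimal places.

Union bound over the 9 events: Pr(max_{1 ≤ j ≤ 9} |Z̄_j − μ_j| ≥ 0.08) ≤ 9·2·exp(−2nε²) = 18 exp(−2·672·0.08²).
So c = 2·672·0.08² = 8.6016.

8.602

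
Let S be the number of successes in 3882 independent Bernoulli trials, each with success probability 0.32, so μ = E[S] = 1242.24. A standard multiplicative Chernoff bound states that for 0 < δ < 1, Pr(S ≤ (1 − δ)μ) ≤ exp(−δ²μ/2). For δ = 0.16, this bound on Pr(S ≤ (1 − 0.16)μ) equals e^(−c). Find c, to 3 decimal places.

15.901

c = δ²μ/2 = 0.16²·1242.24/2 = 15.9007.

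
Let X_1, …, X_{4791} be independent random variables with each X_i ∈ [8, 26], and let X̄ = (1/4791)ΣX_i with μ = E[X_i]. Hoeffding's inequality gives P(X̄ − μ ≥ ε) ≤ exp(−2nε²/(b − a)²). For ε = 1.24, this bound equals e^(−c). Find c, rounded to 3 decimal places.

c = 2nε²/(b − a)² = 2·4791·1.24² / 18² = 45.4731.

45.473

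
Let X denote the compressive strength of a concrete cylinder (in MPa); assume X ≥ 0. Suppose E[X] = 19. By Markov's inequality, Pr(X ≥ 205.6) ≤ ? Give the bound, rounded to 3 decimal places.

Markov's inequality: for a non-negative random variable, Pr(X ≥ a) ≤ E[X]/a.
Here E[X] = 19 and a = 205.6, so the bound is 19/205.6 = 0.0924.

0.092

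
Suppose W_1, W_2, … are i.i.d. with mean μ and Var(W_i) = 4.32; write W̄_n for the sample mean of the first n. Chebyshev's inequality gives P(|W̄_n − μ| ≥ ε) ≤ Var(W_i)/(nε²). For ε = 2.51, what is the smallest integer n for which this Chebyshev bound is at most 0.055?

Require 4.32/(n·2.51²) ≤ 0.055, i.e. n ≥ 4.32/(0.055·2.51²) = 12.467.
The smallest integer n is 13.

13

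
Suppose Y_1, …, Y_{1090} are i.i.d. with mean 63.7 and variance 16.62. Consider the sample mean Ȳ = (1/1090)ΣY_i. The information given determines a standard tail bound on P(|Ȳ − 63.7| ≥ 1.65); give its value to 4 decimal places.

0.0056

With mean and variance of each term known, Chebyshev's inequality bounds the deviation of the sum (or sample mean).
Var(Ȳ) = Var(Y_i)/n = 16.62/1090 = 0.015248.
Chebyshev: P(|Ȳ − 63.7| ≥ 1.65) ≤ Var(Ȳ)/(1.65)² = 16.62/(1090·1.65²) = 0.0056.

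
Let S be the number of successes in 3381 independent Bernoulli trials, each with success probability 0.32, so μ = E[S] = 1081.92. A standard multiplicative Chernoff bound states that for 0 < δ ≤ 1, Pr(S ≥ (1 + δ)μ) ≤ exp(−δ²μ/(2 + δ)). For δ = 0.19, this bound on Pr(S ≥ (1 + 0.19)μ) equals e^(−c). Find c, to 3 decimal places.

c = δ²μ/(2 + δ) = 0.19²·1081.92/(2 + 0.19) = 17.8344.

17.834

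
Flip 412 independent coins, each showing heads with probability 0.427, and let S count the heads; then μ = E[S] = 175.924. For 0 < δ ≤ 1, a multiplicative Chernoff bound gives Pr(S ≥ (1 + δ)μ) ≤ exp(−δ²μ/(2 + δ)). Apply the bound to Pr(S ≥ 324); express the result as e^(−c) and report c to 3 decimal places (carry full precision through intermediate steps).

Write 324 = (1 + δ)μ, so δ = 324/175.924 − 1 = 0.8417044…
Then the exponent is δ²μ/(2 + δ) = (324 − μ)² / (μ·(2 + δ)) = 43.859670.

43.860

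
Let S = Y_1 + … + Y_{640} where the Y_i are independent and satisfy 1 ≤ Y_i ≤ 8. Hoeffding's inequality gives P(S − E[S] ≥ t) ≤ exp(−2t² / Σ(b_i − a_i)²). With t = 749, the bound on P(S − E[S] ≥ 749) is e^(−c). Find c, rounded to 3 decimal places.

Σ(b_i − a_i)² = 640·(7)² = 31360.
c = 2t²/31360 = 2·749²/31360 = 35.7781.

35.778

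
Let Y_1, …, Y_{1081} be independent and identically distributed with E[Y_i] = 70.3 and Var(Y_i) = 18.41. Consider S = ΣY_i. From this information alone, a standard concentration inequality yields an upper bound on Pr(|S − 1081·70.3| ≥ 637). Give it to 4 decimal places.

With mean and variance of each term known, Chebyshev's inequality bounds the deviation of the sum (or sample mean).
Var(S) = n·Var(Y_i) = 1081·18.41 = 19901.21.
Chebyshev: Pr(|S − 1081·70.3| ≥ 637) ≤ Var(S)/637² = 19901.21/405769 = 0.0490.

0.0490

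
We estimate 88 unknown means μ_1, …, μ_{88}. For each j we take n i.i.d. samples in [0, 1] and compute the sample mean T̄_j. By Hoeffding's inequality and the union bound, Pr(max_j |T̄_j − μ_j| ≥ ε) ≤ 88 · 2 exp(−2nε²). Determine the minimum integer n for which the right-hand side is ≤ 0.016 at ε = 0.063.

Need 2·88·exp(−2nε²) ≤ 0.016, i.e. exp(−2nε²) ≤ 0.016/176.
So 2nε² ≥ ln(176/0.016) = 9.305651.
Hence n ≥ 9.305651/(2·0.063²) = 1172.292.
The smallest integer n is 1173.

1173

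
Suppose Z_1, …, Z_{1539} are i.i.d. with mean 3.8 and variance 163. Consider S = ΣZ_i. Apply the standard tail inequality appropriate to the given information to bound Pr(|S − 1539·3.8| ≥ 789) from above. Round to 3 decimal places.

With mean and variance of each term known, Chebyshev's inequality bounds the deviation of the sum (or sample mean).
Var(S) = n·Var(Z_i) = 1539·163 = 250857.
Chebyshev: Pr(|S − 1539·3.8| ≥ 789) ≤ Var(S)/789² = 250857/622521 = 0.4030.

0.403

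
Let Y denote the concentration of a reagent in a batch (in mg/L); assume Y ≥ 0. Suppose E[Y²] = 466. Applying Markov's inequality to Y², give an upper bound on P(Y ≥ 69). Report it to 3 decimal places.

0.098

Since Y ≥ 0, the event {Y ≥ 69} is the same as {Y² ≥ 4761}.
Markov's inequality applied to Y² gives P(Y² ≥ 4761) ≤ E[Y²]/4761 = 466/4761 = 0.0979.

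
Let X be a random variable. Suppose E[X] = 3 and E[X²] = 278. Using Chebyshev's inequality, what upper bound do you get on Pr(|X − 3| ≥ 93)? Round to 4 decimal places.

Var(X) = E[X²] − (E[X])² = 278 − 9 = 269.
Chebyshev's inequality: Pr(|X − μ| ≥ t) ≤ Var(X)/t² = 269/8649 = 0.0311.

0.0311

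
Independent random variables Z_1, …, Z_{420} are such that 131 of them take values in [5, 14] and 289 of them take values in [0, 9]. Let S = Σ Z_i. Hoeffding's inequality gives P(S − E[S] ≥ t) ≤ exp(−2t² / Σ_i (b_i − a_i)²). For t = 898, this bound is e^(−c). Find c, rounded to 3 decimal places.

47.408

Σ(b_i − a_i)² = 131·9² + 289·9² = 34020.
c = 2t² / 34020 = 2·898² / 34020 = 47.4076.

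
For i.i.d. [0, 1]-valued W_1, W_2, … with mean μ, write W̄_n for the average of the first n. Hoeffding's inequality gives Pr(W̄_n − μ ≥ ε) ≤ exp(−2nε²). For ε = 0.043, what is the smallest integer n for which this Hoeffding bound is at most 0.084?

Require exp(−2nε²) ≤ 0.084, i.e. 2nε² ≥ ln(1/0.084) = 2.476938.
So n ≥ 2.476938 / (2·0.043²) = 669.805.
The smallest integer n is 670.

670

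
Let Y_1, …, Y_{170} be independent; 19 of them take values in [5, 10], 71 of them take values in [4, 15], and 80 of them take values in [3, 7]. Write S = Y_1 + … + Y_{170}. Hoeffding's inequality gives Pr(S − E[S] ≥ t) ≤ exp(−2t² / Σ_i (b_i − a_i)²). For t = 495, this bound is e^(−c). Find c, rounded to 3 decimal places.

47.366

Σ(b_i − a_i)² = 19·5² + 71·11² + 80·4² = 10346.
c = 2t² / 10346 = 2·495² / 10346 = 47.3661.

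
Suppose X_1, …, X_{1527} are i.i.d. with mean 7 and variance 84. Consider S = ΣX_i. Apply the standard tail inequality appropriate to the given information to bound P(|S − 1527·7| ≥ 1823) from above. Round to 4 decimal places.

0.0386

With mean and variance of each term known, Chebyshev's inequality bounds the deviation of the sum (or sample mean).
Var(S) = n·Var(X_i) = 1527·84 = 128268.
Chebyshev: P(|S − 1527·7| ≥ 1823) ≤ Var(S)/1823² = 128268/3323329 = 0.0386.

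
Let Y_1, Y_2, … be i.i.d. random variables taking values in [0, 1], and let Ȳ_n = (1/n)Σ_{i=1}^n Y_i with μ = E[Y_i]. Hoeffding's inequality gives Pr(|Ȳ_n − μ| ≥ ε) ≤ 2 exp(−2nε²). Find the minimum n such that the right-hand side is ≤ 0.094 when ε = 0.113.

120

Require 2·exp(−2nε²) ≤ 0.094, i.e. 2nε² ≥ ln(2/0.094) = 3.057608.
So n ≥ 3.057608 / (2·0.113²) = 119.728.
The smallest integer n is 120.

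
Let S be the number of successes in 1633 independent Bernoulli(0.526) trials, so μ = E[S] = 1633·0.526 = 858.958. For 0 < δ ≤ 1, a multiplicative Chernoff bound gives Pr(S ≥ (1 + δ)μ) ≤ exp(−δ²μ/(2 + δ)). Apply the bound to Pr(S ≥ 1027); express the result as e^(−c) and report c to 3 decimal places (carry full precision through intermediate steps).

Write 1027 = (1 + δ)μ, so δ = 1027/858.958 − 1 = 0.1956347…
Then the exponent is δ²μ/(2 + δ) = (1027 − μ)² / (μ·(2 + δ)) = 14.972822.

14.973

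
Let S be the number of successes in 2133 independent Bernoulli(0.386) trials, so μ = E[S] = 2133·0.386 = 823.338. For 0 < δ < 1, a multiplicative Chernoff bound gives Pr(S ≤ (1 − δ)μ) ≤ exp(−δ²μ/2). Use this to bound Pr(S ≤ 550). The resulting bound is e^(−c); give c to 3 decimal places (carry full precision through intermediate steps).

45.372

Write 550 = (1 − δ)μ, so δ = 1 − 550/823.338 = 0.3319876…
Then the exponent is δ²μ/2 = (μ − 550)²/(2μ) = 45.372412.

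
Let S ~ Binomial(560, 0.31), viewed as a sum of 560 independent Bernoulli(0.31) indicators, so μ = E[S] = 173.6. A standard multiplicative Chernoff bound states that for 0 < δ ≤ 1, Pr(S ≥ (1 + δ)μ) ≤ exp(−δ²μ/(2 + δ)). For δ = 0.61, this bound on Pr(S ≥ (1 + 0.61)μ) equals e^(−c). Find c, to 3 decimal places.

c = δ²μ/(2 + δ) = 0.61²·173.6/(2 + 0.61) = 24.7496.

24.750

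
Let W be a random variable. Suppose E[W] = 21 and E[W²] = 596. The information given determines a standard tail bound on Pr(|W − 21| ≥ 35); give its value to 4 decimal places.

The first two moments determine the variance, so Chebyshev's inequality is the sharpest standard bound available.
Var(W) = E[W²] − (E[W])² = 596 − 441 = 155.
Chebyshev's inequality: Pr(|W − μ| ≥ t) ≤ Var(W)/t² = 155/1225 = 0.1265.

0.1265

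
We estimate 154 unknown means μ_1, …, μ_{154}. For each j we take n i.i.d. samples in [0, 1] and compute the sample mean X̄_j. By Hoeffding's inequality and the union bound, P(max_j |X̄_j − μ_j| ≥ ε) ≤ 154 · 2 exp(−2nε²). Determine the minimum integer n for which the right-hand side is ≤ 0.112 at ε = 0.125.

254

Need 2·154·exp(−2nε²) ≤ 0.112, i.e. exp(−2nε²) ≤ 0.112/308.
So 2nε² ≥ ln(308/0.112) = 7.919356.
Hence n ≥ 7.919356/(2·0.125²) = 253.419.
The smallest integer n is 254.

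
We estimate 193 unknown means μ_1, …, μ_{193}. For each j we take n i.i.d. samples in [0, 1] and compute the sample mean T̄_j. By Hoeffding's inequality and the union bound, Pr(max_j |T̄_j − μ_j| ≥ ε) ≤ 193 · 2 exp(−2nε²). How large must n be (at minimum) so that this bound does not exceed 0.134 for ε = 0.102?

Need 2·193·exp(−2nε²) ≤ 0.134, i.e. exp(−2nε²) ≤ 0.134/386.
So 2nε² ≥ ln(386/0.134) = 7.965753.
Hence n ≥ 7.965753/(2·0.102²) = 382.822.
The smallest integer n is 383.

383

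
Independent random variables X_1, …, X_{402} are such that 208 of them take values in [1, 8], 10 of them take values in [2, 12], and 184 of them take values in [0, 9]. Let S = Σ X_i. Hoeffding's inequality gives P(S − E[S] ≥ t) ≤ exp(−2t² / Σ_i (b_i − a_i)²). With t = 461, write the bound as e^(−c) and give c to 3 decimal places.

Σ(b_i − a_i)² = 208·7² + 10·10² + 184·9² = 26096.
c = 2t² / 26096 = 2·461² / 26096 = 16.2876.

16.288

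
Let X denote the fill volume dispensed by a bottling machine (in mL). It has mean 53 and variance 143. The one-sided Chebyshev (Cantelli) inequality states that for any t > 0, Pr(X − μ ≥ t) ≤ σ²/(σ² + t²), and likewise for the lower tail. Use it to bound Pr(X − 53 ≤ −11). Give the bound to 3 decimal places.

0.542

Here σ² = 143 and t = 11, so σ² + t² = 264.
Cantelli's bound: 143/264 = 0.5417.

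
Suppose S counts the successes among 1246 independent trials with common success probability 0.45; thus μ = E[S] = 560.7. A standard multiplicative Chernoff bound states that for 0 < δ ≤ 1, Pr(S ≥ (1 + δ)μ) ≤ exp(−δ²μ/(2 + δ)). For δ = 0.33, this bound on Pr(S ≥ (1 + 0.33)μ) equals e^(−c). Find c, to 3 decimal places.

26.206

c = δ²μ/(2 + δ) = 0.33²·560.7/(2 + 0.33) = 26.2061.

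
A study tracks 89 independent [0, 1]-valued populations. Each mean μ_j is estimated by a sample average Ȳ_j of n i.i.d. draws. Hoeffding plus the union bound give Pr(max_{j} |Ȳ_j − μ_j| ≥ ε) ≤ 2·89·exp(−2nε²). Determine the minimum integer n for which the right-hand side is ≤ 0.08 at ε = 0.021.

Need 2·89·exp(−2nε²) ≤ 0.08, i.e. exp(−2nε²) ≤ 0.08/178.
So 2nε² ≥ ln(178/0.08) = 7.707512.
Hence n ≥ 7.707512/(2·0.021²) = 8738.676.
The smallest integer n is 8739.

8739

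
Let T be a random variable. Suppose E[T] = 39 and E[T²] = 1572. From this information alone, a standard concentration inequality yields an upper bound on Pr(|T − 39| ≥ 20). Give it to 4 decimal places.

The first two moments determine the variance, so Chebyshev's inequality is the sharpest standard bound available.
Var(T) = E[T²] − (E[T])² = 1572 − 1521 = 51.
Chebyshev's inequality: Pr(|T − μ| ≥ t) ≤ Var(T)/t² = 51/400 = 0.1275.

0.1275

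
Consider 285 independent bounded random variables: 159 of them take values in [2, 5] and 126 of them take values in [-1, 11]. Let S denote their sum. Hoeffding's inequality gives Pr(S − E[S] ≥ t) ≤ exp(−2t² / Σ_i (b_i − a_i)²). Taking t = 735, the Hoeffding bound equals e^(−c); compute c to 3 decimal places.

55.195

Σ(b_i − a_i)² = 159·3² + 126·12² = 19575.
c = 2t² / 19575 = 2·735² / 19575 = 55.1954.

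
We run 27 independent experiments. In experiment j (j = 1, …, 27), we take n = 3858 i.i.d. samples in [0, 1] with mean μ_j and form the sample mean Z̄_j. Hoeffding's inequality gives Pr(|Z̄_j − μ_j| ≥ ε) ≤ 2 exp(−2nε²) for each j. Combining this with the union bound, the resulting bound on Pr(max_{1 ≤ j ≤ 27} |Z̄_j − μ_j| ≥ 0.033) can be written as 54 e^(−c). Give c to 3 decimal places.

Union bound over the 27 events: Pr(max_{1 ≤ j ≤ 27} |Z̄_j − μ_j| ≥ 0.033) ≤ 27·2·exp(−2nε²) = 54 exp(−2·3858·0.033²).
So c = 2·3858·0.033² = 8.4027.

8.403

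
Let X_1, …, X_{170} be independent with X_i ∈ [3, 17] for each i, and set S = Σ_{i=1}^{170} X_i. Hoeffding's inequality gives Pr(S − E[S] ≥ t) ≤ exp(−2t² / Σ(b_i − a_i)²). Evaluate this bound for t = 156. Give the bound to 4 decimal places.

Σ(b_i − a_i)² = 170·(14)² = 33320.
Exponent = 2·156²/33320 = 1.4607.
Bound = exp(−1.4607) = 0.23206.

0.2321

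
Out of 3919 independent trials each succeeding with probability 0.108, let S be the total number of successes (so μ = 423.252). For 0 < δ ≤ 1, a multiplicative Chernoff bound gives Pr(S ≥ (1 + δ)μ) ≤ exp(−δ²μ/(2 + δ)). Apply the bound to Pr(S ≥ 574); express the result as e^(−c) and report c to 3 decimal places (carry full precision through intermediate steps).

Write 574 = (1 + δ)μ, so δ = 574/423.252 − 1 = 0.3561661…
Then the exponent is δ²μ/(2 + δ) = (574 − μ)² / (μ·(2 + δ)) = 22.787580.

22.788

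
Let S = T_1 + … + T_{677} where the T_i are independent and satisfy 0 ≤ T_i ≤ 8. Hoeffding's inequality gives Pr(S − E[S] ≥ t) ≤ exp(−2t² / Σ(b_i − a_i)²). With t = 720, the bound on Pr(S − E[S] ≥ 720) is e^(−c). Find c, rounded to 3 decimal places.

Σ(b_i − a_i)² = 677·(8)² = 43328.
c = 2t²/43328 = 2·720²/43328 = 23.9291.

23.929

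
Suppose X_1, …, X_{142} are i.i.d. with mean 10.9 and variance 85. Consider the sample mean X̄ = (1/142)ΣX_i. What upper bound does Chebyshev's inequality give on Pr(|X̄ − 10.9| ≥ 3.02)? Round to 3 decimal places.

Var(X̄) = Var(X_i)/n = 85/142 = 0.59859.
Chebyshev: Pr(|X̄ − 10.9| ≥ 3.02) ≤ Var(X̄)/(3.02)² = 85/(142·3.02²) = 0.0656.

0.066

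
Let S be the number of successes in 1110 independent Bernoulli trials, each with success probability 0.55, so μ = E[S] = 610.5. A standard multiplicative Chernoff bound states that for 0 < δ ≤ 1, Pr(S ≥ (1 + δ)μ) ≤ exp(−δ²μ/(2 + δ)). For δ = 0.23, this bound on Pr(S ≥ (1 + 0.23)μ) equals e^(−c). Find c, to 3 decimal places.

14.482

c = δ²μ/(2 + δ) = 0.23²·610.5/(2 + 0.23) = 14.4823.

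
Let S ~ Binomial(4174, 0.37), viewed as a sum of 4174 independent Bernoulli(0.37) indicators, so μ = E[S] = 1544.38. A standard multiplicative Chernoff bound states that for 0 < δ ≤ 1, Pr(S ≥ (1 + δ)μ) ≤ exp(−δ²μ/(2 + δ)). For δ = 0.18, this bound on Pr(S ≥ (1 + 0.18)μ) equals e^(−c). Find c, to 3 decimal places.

22.953

c = δ²μ/(2 + δ) = 0.18²·1544.38/(2 + 0.18) = 22.9532.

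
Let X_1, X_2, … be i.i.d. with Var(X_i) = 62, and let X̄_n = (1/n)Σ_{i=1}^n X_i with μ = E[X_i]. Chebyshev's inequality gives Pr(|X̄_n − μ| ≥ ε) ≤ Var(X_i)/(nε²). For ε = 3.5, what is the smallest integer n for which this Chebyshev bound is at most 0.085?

Require 62/(n·3.5²) ≤ 0.085, i.e. n ≥ 62/(0.085·3.5²) = 59.544.
The smallest integer n is 60.

60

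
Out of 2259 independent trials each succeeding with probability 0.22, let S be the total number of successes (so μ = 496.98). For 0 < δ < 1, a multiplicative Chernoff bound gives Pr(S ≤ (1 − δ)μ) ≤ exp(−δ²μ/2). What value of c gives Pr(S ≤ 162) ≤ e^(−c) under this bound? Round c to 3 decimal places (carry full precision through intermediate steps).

112.893

Write 162 = (1 − δ)μ, so δ = 1 − 162/496.98 = 0.6740311…
Then the exponent is δ²μ/2 = (μ − 162)²/(2μ) = 112.893477.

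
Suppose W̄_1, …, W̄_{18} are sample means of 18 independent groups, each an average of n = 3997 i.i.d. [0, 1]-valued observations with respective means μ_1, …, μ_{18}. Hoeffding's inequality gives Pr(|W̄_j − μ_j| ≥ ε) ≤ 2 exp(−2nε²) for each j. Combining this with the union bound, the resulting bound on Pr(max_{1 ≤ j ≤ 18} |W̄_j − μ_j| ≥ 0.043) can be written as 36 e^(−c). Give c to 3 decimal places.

Union bound over the 18 events: Pr(max_{1 ≤ j ≤ 18} |W̄_j − μ_j| ≥ 0.043) ≤ 18·2·exp(−2nε²) = 36 exp(−2·3997·0.043²).
So c = 2·3997·0.043² = 14.7809.

14.781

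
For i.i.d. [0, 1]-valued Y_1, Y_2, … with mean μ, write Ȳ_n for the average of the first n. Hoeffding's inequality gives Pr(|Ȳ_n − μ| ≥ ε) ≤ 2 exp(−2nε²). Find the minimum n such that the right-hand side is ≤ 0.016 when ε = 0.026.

Require 2·exp(−2nε²) ≤ 0.016, i.e. 2nε² ≥ ln(2/0.016) = 4.828314.
So n ≥ 4.828314 / (2·0.026²) = 3571.238.
The smallest integer n is 3572.

3572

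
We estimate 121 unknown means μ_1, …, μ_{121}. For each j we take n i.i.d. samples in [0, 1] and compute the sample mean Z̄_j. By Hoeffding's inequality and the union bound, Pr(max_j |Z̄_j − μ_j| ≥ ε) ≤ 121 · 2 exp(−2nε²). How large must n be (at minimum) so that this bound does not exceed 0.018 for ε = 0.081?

Need 2·121·exp(−2nε²) ≤ 0.018, i.e. exp(−2nε²) ≤ 0.018/242.
So 2nε² ≥ ln(242/0.018) = 9.506321.
Hence n ≥ 9.506321/(2·0.081²) = 724.457.
The smallest integer n is 725.

725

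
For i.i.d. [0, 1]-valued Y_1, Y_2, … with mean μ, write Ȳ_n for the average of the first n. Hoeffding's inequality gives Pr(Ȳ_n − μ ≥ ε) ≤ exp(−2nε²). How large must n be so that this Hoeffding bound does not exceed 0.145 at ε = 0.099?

Require exp(−2nε²) ≤ 0.145, i.e. 2nε² ≥ ln(1/0.145) = 1.931022.
So n ≥ 1.931022 / (2·0.099²) = 98.511.
The smallest integer n is 99.

99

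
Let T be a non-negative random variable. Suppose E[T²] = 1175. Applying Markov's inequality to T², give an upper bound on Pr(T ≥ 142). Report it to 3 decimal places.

0.058

Since T ≥ 0, the event {T ≥ 142} is the same as {T² ≥ 20164}.
Markov's inequality applied to T² gives Pr(T² ≥ 20164) ≤ E[T²]/20164 = 1175/20164 = 0.0583.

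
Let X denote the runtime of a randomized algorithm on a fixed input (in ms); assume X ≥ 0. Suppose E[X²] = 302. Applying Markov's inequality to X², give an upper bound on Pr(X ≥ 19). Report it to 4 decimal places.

0.8366

Since X ≥ 0, the event {X ≥ 19} is the same as {X² ≥ 361}.
Markov's inequality applied to X² gives Pr(X² ≥ 361) ≤ E[X²]/361 = 302/361 = 0.8366.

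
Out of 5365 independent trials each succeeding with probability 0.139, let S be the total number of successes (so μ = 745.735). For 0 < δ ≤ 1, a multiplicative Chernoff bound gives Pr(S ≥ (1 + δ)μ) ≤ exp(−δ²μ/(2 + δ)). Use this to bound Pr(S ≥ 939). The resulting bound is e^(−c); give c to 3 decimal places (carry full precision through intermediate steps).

22.170

Write 939 = (1 + δ)μ, so δ = 939/745.735 − 1 = 0.2591604…
Then the exponent is δ²μ/(2 + δ) = (939 − μ)² / (μ·(2 + δ)) = 22.170466.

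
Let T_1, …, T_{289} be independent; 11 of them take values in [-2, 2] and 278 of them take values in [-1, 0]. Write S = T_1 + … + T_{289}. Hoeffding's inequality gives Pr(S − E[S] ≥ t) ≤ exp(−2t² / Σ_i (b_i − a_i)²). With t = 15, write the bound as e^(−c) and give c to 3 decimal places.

0.991

Σ(b_i − a_i)² = 11·4² + 278·1² = 454.
c = 2t² / 454 = 2·15² / 454 = 0.9912.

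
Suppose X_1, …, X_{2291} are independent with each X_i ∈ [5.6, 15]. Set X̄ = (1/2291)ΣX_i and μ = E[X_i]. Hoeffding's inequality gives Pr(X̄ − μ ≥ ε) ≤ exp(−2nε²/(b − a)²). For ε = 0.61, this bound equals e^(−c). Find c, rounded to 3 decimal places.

19.296

c = 2nε²/(b − a)² = 2·2291·0.61² / 9.4² = 19.2956.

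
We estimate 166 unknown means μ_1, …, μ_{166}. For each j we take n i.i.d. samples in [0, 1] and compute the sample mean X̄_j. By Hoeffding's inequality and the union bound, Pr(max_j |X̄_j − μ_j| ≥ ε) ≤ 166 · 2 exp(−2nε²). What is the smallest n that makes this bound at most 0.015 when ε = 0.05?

2001

Need 2·166·exp(−2nε²) ≤ 0.015, i.e. exp(−2nε²) ≤ 0.015/332.
So 2nε² ≥ ln(332/0.015) = 10.004840.
Hence n ≥ 10.004840/(2·0.05²) = 2000.968.
The smallest integer n is 2001.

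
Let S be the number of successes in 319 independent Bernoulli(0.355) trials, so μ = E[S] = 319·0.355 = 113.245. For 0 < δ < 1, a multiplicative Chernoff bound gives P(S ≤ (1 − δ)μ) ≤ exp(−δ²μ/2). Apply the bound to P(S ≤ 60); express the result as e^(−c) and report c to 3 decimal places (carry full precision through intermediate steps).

12.517

Write 60 = (1 − δ)μ, so δ = 1 − 60/113.245 = 0.4701753…
Then the exponent is δ²μ/2 = (μ − 60)²/(2μ) = 12.517241.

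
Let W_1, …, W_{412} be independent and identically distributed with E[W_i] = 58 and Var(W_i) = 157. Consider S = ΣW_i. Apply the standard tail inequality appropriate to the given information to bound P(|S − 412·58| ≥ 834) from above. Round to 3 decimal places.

With mean and variance of each term known, Chebyshev's inequality bounds the deviation of the sum (or sample mean).
Var(S) = n·Var(W_i) = 412·157 = 64684.
Chebyshev: P(|S − 412·58| ≥ 834) ≤ Var(S)/834² = 64684/695556 = 0.0930.

0.093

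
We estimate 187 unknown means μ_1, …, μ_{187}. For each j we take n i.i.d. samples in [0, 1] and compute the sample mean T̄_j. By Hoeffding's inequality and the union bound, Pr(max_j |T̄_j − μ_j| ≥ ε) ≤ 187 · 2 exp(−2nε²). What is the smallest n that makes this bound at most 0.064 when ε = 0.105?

394

Need 2·187·exp(−2nε²) ≤ 0.064, i.e. exp(−2nε²) ≤ 0.064/374.
So 2nε² ≥ ln(374/0.064) = 8.673128.
Hence n ≥ 8.673128/(2·0.105²) = 393.339.
The smallest integer n is 394.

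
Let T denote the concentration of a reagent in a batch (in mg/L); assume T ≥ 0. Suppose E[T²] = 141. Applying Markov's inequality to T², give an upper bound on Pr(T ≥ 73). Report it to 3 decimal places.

Since T ≥ 0, the event {T ≥ 73} is the same as {T² ≥ 5329}.
Markov's inequality applied to T² gives Pr(T² ≥ 5329) ≤ E[T²]/5329 = 141/5329 = 0.0265.

0.026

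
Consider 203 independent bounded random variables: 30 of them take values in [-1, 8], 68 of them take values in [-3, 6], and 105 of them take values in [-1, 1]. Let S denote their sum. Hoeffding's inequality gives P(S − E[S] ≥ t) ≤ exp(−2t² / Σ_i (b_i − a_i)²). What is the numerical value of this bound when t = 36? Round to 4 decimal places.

0.7334

Σ(b_i − a_i)² = 30·9² + 68·9² + 105·2² = 8358.
Exponent = 2·36² / 8358 = 0.31012.
Bound = exp(−0.31012) = 0.73336.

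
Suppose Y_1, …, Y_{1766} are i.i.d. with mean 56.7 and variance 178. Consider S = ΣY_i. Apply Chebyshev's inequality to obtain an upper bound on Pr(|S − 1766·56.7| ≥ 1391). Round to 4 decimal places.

0.1625

Var(S) = n·Var(Y_i) = 1766·178 = 314348.
Chebyshev: Pr(|S − 1766·56.7| ≥ 1391) ≤ Var(S)/1391² = 314348/1934881 = 0.1625.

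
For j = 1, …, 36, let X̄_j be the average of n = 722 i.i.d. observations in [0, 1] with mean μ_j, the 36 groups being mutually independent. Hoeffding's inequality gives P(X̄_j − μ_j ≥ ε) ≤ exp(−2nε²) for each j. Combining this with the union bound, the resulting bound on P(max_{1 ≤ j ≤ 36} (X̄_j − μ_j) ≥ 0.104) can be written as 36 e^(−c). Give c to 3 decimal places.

Union bound over the 36 events: P(max_{1 ≤ j ≤ 36} (X̄_j − μ_j) ≥ 0.104) ≤ 36·exp(−2nε²) = 36 exp(−2·722·0.104²).
So c = 2·722·0.104² = 15.6183.

15.618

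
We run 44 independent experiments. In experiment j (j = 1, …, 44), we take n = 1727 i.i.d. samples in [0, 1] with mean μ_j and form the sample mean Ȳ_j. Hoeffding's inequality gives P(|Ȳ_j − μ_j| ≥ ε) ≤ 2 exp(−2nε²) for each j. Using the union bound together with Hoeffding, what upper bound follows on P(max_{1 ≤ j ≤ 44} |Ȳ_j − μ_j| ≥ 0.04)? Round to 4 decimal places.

Per-experiment Hoeffding bound: 2·exp(−2·1727·0.04²) = 2·exp(−5.52640) = 0.0079606.
Union bound over 44 events: 44·0.0079606 = 0.35027.

0.3503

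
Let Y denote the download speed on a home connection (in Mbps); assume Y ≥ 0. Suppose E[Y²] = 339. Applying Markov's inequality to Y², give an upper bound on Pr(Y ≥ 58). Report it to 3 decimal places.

0.101

Since Y ≥ 0, the event {Y ≥ 58} is the same as {Y² ≥ 3364}.
Markov's inequality applied to Y² gives Pr(Y² ≥ 3364) ≤ E[Y²]/3364 = 339/3364 = 0.1008.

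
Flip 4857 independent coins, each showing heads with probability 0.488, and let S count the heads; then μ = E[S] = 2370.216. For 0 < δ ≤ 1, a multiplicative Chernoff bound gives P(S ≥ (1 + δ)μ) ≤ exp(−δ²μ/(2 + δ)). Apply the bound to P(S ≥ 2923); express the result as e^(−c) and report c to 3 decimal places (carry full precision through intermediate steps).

57.729

Write 2923 = (1 + δ)μ, so δ = 2923/2370.216 − 1 = 0.2332209…
Then the exponent is δ²μ/(2 + δ) = (2923 − μ)² / (μ·(2 + δ)) = 57.728638.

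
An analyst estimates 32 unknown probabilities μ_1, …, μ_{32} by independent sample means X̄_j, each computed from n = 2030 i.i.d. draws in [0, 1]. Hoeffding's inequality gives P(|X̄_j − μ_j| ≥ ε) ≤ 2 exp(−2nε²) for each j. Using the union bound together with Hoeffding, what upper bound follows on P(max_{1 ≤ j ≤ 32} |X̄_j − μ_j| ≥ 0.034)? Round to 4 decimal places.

0.5860

Per-experiment Hoeffding bound: 2·exp(−2·2030·0.034²) = 2·exp(−4.69336) = 0.018312.
Union bound over 32 events: 32·0.018312 = 0.58598.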